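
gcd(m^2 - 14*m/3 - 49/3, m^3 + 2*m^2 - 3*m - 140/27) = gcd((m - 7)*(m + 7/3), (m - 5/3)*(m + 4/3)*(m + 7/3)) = m + 7/3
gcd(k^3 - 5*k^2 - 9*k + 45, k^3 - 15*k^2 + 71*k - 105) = k^2 - 8*k + 15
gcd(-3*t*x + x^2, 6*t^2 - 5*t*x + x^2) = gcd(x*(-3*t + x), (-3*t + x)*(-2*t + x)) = -3*t + x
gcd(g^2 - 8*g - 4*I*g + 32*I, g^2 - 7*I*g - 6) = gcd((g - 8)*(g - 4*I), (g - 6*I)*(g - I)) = 1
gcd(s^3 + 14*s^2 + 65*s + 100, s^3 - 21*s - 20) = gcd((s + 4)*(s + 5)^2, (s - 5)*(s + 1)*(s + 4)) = s + 4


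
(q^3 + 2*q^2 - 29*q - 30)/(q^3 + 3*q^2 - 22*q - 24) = (q - 5)/(q - 4)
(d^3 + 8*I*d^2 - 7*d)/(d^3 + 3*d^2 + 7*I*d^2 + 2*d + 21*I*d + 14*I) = d*(d + I)/(d^2 + 3*d + 2)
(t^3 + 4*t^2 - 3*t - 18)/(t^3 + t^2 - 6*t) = (t + 3)/t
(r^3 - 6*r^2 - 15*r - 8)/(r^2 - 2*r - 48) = (r^2 + 2*r + 1)/(r + 6)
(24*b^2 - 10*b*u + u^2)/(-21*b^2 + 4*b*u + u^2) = (24*b^2 - 10*b*u + u^2)/(-21*b^2 + 4*b*u + u^2)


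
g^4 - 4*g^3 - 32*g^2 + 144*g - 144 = (g - 6)*(g - 2)^2*(g + 6)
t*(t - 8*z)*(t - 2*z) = t^3 - 10*t^2*z + 16*t*z^2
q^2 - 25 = (q - 5)*(q + 5)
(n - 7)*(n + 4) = n^2 - 3*n - 28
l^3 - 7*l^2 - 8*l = l*(l - 8)*(l + 1)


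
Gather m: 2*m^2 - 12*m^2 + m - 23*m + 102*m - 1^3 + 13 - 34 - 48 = -10*m^2 + 80*m - 70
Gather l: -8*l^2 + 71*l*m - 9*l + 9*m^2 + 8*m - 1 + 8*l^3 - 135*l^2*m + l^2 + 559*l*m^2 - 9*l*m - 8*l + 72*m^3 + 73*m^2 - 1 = 8*l^3 + l^2*(-135*m - 7) + l*(559*m^2 + 62*m - 17) + 72*m^3 + 82*m^2 + 8*m - 2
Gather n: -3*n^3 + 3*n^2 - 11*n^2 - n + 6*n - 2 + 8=-3*n^3 - 8*n^2 + 5*n + 6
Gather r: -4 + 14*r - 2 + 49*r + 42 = 63*r + 36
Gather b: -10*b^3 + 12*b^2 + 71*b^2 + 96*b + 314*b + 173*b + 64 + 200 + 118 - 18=-10*b^3 + 83*b^2 + 583*b + 364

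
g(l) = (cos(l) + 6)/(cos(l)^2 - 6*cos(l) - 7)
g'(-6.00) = -0.03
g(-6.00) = -0.59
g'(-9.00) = 32.60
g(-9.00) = -7.24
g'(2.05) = -1.88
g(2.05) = -1.38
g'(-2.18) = 2.78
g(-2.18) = -1.68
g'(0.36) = -0.04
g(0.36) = -0.59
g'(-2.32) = 4.48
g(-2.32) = -2.17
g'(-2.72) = 33.35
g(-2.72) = -7.34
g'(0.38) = -0.05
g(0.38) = -0.59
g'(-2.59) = 14.88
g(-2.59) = -4.42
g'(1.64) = -0.69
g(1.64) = -0.90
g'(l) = (2*sin(l)*cos(l) - 6*sin(l))*(cos(l) + 6)/(cos(l)^2 - 6*cos(l) - 7)^2 - sin(l)/(cos(l)^2 - 6*cos(l) - 7)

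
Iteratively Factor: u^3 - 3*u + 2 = (u - 1)*(u^2 + u - 2) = (u - 1)^2*(u + 2)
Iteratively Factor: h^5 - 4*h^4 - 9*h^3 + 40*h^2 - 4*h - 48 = (h + 1)*(h^4 - 5*h^3 - 4*h^2 + 44*h - 48) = (h - 4)*(h + 1)*(h^3 - h^2 - 8*h + 12) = (h - 4)*(h - 2)*(h + 1)*(h^2 + h - 6) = (h - 4)*(h - 2)^2*(h + 1)*(h + 3)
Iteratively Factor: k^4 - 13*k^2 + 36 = (k + 2)*(k^3 - 2*k^2 - 9*k + 18) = (k + 2)*(k + 3)*(k^2 - 5*k + 6) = (k - 2)*(k + 2)*(k + 3)*(k - 3)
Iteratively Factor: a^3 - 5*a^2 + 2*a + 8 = (a - 2)*(a^2 - 3*a - 4) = (a - 2)*(a + 1)*(a - 4)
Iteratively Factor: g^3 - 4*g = (g + 2)*(g^2 - 2*g) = (g - 2)*(g + 2)*(g)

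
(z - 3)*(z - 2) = z^2 - 5*z + 6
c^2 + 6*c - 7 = (c - 1)*(c + 7)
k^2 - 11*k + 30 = (k - 6)*(k - 5)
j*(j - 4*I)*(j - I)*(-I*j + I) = -I*j^4 - 5*j^3 + I*j^3 + 5*j^2 + 4*I*j^2 - 4*I*j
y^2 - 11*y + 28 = (y - 7)*(y - 4)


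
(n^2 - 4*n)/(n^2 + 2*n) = (n - 4)/(n + 2)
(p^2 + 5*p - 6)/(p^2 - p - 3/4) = 4*(-p^2 - 5*p + 6)/(-4*p^2 + 4*p + 3)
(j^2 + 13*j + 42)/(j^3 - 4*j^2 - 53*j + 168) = (j + 6)/(j^2 - 11*j + 24)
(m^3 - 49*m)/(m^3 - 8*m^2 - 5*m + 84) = m*(m + 7)/(m^2 - m - 12)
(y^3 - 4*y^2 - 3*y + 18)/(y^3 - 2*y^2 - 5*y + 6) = (y - 3)/(y - 1)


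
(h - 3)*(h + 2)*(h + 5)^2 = h^4 + 9*h^3 + 9*h^2 - 85*h - 150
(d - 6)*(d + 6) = d^2 - 36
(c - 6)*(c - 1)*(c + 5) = c^3 - 2*c^2 - 29*c + 30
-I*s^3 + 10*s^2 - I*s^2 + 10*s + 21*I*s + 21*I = (s + 3*I)*(s + 7*I)*(-I*s - I)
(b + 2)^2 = b^2 + 4*b + 4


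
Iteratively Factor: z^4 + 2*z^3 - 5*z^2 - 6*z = (z + 3)*(z^3 - z^2 - 2*z) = (z - 2)*(z + 3)*(z^2 + z) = z*(z - 2)*(z + 3)*(z + 1)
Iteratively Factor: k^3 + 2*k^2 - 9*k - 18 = (k - 3)*(k^2 + 5*k + 6) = (k - 3)*(k + 3)*(k + 2)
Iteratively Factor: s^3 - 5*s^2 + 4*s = (s - 1)*(s^2 - 4*s) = s*(s - 1)*(s - 4)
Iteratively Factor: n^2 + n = (n + 1)*(n)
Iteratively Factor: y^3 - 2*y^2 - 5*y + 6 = (y - 3)*(y^2 + y - 2) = (y - 3)*(y + 2)*(y - 1)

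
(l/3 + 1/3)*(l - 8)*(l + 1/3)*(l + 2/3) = l^4/3 - 2*l^3 - 133*l^2/27 - 86*l/27 - 16/27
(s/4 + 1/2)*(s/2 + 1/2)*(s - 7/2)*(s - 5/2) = s^4/8 - 3*s^3/8 - 29*s^2/32 + 57*s/32 + 35/16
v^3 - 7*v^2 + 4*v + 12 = (v - 6)*(v - 2)*(v + 1)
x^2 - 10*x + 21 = (x - 7)*(x - 3)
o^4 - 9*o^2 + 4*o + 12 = (o - 2)^2*(o + 1)*(o + 3)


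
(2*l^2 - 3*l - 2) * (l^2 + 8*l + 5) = 2*l^4 + 13*l^3 - 16*l^2 - 31*l - 10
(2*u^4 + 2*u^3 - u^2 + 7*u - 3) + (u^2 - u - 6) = 2*u^4 + 2*u^3 + 6*u - 9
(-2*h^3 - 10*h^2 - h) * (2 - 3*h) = 6*h^4 + 26*h^3 - 17*h^2 - 2*h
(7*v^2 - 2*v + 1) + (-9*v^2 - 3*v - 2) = -2*v^2 - 5*v - 1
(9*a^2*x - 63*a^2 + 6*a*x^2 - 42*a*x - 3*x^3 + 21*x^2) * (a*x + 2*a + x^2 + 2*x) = 9*a^3*x^2 - 45*a^3*x - 126*a^3 + 15*a^2*x^3 - 75*a^2*x^2 - 210*a^2*x + 3*a*x^4 - 15*a*x^3 - 42*a*x^2 - 3*x^5 + 15*x^4 + 42*x^3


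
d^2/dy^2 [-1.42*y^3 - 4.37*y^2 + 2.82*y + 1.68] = -8.52*y - 8.74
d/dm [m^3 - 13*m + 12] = 3*m^2 - 13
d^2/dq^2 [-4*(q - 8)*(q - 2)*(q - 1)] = 88 - 24*q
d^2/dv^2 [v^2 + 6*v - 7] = 2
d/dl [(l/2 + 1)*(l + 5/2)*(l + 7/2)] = 3*l^2/2 + 8*l + 83/8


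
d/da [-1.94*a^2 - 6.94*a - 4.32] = -3.88*a - 6.94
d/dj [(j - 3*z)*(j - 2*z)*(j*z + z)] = z*(3*j^2 - 10*j*z + 2*j + 6*z^2 - 5*z)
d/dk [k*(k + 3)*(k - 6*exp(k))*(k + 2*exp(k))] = -4*k^3*exp(k) + 4*k^3 - 24*k^2*exp(2*k) - 24*k^2*exp(k) + 9*k^2 - 96*k*exp(2*k) - 24*k*exp(k) - 36*exp(2*k)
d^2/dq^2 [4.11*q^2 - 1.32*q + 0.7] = 8.22000000000000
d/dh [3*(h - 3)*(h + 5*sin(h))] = 3*h + 3*(h - 3)*(5*cos(h) + 1) + 15*sin(h)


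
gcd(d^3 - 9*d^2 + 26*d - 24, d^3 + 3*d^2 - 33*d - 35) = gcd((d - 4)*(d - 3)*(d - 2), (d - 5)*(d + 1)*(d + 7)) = 1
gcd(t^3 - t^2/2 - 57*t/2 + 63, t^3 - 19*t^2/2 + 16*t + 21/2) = t - 3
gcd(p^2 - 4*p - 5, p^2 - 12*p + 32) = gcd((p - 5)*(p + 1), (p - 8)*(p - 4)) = 1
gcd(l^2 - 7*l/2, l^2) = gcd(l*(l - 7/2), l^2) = l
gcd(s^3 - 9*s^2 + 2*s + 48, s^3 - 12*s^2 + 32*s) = s - 8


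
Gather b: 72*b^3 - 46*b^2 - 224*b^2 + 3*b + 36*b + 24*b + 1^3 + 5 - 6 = 72*b^3 - 270*b^2 + 63*b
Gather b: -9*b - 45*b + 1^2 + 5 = 6 - 54*b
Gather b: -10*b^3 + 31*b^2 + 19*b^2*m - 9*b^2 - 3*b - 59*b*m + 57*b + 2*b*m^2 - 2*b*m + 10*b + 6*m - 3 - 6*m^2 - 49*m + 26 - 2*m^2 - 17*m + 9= -10*b^3 + b^2*(19*m + 22) + b*(2*m^2 - 61*m + 64) - 8*m^2 - 60*m + 32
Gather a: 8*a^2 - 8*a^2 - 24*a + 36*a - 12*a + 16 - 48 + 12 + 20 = 0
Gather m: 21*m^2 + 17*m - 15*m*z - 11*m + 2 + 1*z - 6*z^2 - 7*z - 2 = 21*m^2 + m*(6 - 15*z) - 6*z^2 - 6*z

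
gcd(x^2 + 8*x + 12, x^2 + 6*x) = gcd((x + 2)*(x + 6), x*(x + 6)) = x + 6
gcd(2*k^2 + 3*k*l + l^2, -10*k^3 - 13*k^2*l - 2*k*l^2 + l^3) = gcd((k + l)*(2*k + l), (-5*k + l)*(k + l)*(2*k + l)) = 2*k^2 + 3*k*l + l^2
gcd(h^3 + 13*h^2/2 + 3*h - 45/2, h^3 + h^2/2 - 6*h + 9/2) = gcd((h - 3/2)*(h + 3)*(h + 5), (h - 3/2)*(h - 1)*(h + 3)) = h^2 + 3*h/2 - 9/2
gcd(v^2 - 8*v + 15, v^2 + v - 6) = 1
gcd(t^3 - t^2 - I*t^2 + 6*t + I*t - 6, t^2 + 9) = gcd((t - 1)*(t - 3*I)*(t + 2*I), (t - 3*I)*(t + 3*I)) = t - 3*I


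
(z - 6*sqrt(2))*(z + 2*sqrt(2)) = z^2 - 4*sqrt(2)*z - 24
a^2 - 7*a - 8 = (a - 8)*(a + 1)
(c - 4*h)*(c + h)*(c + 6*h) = c^3 + 3*c^2*h - 22*c*h^2 - 24*h^3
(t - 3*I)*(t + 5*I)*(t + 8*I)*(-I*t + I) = -I*t^4 + 10*t^3 + I*t^3 - 10*t^2 + I*t^2 + 120*t - I*t - 120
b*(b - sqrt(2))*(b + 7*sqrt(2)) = b^3 + 6*sqrt(2)*b^2 - 14*b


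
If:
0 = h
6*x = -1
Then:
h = 0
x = -1/6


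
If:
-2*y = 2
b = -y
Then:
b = 1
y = -1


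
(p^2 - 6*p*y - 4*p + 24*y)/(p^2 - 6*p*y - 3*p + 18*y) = (p - 4)/(p - 3)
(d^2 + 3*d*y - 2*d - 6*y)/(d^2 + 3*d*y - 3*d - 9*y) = (d - 2)/(d - 3)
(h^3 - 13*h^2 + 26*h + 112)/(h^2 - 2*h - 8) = (h^2 - 15*h + 56)/(h - 4)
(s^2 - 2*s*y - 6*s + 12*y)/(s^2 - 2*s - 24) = (s - 2*y)/(s + 4)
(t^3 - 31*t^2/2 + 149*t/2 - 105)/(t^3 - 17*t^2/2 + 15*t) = (t - 7)/t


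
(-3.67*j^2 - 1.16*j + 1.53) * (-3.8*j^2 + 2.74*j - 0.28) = 13.946*j^4 - 5.6478*j^3 - 7.9648*j^2 + 4.517*j - 0.4284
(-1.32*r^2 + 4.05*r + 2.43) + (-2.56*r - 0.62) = -1.32*r^2 + 1.49*r + 1.81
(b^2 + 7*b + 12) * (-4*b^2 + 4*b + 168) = -4*b^4 - 24*b^3 + 148*b^2 + 1224*b + 2016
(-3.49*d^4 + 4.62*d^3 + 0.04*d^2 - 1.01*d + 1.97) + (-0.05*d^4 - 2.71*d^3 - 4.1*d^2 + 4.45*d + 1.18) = -3.54*d^4 + 1.91*d^3 - 4.06*d^2 + 3.44*d + 3.15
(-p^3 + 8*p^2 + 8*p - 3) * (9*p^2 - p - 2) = -9*p^5 + 73*p^4 + 66*p^3 - 51*p^2 - 13*p + 6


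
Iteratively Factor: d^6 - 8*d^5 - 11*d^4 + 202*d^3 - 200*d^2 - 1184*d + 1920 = (d - 4)*(d^5 - 4*d^4 - 27*d^3 + 94*d^2 + 176*d - 480) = (d - 4)*(d + 4)*(d^4 - 8*d^3 + 5*d^2 + 74*d - 120) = (d - 5)*(d - 4)*(d + 4)*(d^3 - 3*d^2 - 10*d + 24) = (d - 5)*(d - 4)*(d + 3)*(d + 4)*(d^2 - 6*d + 8) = (d - 5)*(d - 4)^2*(d + 3)*(d + 4)*(d - 2)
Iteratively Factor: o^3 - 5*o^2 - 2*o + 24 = (o - 3)*(o^2 - 2*o - 8) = (o - 3)*(o + 2)*(o - 4)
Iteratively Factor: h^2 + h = (h + 1)*(h)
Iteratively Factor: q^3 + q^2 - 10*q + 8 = (q + 4)*(q^2 - 3*q + 2) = (q - 1)*(q + 4)*(q - 2)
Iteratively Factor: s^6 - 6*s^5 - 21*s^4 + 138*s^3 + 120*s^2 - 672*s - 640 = (s - 4)*(s^5 - 2*s^4 - 29*s^3 + 22*s^2 + 208*s + 160) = (s - 4)*(s + 4)*(s^4 - 6*s^3 - 5*s^2 + 42*s + 40) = (s - 4)*(s + 1)*(s + 4)*(s^3 - 7*s^2 + 2*s + 40) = (s - 4)*(s + 1)*(s + 2)*(s + 4)*(s^2 - 9*s + 20) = (s - 4)^2*(s + 1)*(s + 2)*(s + 4)*(s - 5)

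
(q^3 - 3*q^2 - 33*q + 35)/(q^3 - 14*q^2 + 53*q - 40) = (q^2 - 2*q - 35)/(q^2 - 13*q + 40)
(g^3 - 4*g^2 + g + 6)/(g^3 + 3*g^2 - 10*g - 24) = (g^2 - g - 2)/(g^2 + 6*g + 8)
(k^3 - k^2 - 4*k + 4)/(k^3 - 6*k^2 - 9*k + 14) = (k - 2)/(k - 7)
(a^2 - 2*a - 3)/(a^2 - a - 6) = (a + 1)/(a + 2)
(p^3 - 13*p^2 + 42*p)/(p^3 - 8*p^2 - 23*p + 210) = p/(p + 5)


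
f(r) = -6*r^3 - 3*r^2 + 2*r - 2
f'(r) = -18*r^2 - 6*r + 2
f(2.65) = -129.43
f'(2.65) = -140.30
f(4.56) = -624.17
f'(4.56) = -399.64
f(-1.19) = 1.48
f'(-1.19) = -16.35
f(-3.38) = 188.65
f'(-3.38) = -183.36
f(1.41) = -21.96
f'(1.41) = -42.25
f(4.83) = -738.40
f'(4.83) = -446.90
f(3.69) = -336.93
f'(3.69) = -265.23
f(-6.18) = 1287.24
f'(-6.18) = -648.38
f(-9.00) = 4111.00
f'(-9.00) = -1402.00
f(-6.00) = 1174.00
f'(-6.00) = -610.00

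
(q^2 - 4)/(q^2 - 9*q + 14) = (q + 2)/(q - 7)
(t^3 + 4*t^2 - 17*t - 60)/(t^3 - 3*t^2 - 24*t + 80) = (t + 3)/(t - 4)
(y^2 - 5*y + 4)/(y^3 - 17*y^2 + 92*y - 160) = (y - 1)/(y^2 - 13*y + 40)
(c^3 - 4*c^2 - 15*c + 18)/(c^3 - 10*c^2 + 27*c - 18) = (c + 3)/(c - 3)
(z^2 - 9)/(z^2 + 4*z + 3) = (z - 3)/(z + 1)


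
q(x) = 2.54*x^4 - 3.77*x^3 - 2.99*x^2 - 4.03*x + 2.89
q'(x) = 10.16*x^3 - 11.31*x^2 - 5.98*x - 4.03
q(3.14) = 90.96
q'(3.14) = 180.23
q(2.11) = -3.99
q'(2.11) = 28.44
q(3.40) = 145.88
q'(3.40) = 244.22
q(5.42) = 1484.90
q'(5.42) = 1248.99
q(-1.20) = 15.20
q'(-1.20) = -30.70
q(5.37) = 1423.41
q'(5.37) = 1211.03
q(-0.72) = 6.33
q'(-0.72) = -9.38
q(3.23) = 108.10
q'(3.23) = 201.03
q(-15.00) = 140701.84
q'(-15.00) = -36749.08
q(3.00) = 67.84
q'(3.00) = 150.56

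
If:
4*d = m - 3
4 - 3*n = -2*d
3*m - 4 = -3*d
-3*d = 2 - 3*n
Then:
No Solution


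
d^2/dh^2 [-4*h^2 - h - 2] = -8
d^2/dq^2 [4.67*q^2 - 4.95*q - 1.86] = 9.34000000000000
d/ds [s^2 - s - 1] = 2*s - 1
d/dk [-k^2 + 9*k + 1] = 9 - 2*k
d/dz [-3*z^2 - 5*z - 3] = -6*z - 5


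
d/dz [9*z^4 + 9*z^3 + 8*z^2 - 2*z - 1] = 36*z^3 + 27*z^2 + 16*z - 2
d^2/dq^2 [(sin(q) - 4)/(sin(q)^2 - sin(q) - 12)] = (3*sin(q) + cos(q)^2 + 1)/(sin(q) + 3)^3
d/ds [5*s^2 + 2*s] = 10*s + 2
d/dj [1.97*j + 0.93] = 1.97000000000000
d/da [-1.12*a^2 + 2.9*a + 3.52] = 2.9 - 2.24*a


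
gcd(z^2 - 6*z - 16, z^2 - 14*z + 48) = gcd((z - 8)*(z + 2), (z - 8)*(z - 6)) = z - 8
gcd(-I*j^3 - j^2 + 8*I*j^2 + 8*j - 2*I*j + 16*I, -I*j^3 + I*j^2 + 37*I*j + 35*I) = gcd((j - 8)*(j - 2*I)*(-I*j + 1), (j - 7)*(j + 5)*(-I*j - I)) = 1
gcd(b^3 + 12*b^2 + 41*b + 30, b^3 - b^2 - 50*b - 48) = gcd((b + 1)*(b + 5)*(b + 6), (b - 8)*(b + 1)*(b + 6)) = b^2 + 7*b + 6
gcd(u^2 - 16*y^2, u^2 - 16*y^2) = -u^2 + 16*y^2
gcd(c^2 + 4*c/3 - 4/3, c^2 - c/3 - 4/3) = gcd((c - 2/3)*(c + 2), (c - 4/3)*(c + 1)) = 1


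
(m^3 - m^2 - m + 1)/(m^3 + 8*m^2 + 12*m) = (m^3 - m^2 - m + 1)/(m*(m^2 + 8*m + 12))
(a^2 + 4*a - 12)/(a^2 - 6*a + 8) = (a + 6)/(a - 4)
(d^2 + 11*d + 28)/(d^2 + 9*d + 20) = (d + 7)/(d + 5)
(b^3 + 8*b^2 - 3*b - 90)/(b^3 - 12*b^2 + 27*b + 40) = (b^3 + 8*b^2 - 3*b - 90)/(b^3 - 12*b^2 + 27*b + 40)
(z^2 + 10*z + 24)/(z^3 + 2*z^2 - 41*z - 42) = (z^2 + 10*z + 24)/(z^3 + 2*z^2 - 41*z - 42)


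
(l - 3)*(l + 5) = l^2 + 2*l - 15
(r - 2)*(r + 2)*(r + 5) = r^3 + 5*r^2 - 4*r - 20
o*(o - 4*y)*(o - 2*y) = o^3 - 6*o^2*y + 8*o*y^2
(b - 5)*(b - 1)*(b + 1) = b^3 - 5*b^2 - b + 5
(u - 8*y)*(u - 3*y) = u^2 - 11*u*y + 24*y^2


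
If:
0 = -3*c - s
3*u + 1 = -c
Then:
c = -3*u - 1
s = 9*u + 3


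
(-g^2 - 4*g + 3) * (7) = -7*g^2 - 28*g + 21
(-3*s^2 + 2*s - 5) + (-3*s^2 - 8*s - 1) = -6*s^2 - 6*s - 6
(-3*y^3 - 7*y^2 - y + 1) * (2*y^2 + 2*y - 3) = -6*y^5 - 20*y^4 - 7*y^3 + 21*y^2 + 5*y - 3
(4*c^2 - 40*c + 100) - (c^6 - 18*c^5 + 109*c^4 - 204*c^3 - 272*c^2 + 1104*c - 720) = -c^6 + 18*c^5 - 109*c^4 + 204*c^3 + 276*c^2 - 1144*c + 820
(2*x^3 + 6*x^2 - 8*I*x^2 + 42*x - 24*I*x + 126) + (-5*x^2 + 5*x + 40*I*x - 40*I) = 2*x^3 + x^2 - 8*I*x^2 + 47*x + 16*I*x + 126 - 40*I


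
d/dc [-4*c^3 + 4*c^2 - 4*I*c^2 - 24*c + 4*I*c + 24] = -12*c^2 + 8*c*(1 - I) - 24 + 4*I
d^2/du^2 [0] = 0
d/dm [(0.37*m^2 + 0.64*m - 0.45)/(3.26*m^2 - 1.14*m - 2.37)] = (-2.5082*m^2 + 1.1802*m - 2.0298)/(10.6276*m^4 - 7.4328*m^3 - 14.1528*m^2 + 5.4036*m + 5.6169)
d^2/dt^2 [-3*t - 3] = 0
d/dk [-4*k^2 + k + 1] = 1 - 8*k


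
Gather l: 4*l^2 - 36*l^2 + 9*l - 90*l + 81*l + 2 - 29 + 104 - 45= 32 - 32*l^2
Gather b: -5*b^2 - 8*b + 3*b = -5*b^2 - 5*b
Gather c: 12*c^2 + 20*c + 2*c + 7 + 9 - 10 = 12*c^2 + 22*c + 6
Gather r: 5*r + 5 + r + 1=6*r + 6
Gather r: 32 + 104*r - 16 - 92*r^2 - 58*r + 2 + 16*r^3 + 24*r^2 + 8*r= 16*r^3 - 68*r^2 + 54*r + 18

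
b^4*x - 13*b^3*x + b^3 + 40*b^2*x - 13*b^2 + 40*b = b*(b - 8)*(b - 5)*(b*x + 1)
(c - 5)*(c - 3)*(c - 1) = c^3 - 9*c^2 + 23*c - 15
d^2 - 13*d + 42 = (d - 7)*(d - 6)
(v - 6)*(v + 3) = v^2 - 3*v - 18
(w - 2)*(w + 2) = w^2 - 4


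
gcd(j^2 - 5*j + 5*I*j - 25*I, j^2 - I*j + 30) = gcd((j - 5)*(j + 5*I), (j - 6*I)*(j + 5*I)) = j + 5*I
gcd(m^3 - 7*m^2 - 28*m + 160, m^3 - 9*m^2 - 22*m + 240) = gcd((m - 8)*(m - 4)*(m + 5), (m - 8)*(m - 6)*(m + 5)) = m^2 - 3*m - 40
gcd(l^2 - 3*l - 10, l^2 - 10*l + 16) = 1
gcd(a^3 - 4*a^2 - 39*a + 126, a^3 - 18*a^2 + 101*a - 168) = a^2 - 10*a + 21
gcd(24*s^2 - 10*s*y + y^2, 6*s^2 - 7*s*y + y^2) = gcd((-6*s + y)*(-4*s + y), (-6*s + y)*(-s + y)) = -6*s + y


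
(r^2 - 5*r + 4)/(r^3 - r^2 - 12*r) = (r - 1)/(r*(r + 3))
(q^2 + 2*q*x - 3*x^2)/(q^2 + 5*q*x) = (q^2 + 2*q*x - 3*x^2)/(q*(q + 5*x))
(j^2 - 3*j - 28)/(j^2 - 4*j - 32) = (j - 7)/(j - 8)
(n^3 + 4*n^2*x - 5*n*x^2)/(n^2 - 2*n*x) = (n^2 + 4*n*x - 5*x^2)/(n - 2*x)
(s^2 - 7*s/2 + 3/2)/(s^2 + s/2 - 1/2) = (s - 3)/(s + 1)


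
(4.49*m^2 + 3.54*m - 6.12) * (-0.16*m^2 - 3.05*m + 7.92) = -0.7184*m^4 - 14.2609*m^3 + 25.743*m^2 + 46.7028*m - 48.4704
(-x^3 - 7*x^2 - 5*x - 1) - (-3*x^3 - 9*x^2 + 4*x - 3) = 2*x^3 + 2*x^2 - 9*x + 2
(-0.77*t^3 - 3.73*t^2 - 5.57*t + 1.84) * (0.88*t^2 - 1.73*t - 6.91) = -0.6776*t^5 - 1.9503*t^4 + 6.872*t^3 + 37.0296*t^2 + 35.3055*t - 12.7144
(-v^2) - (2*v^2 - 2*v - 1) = -3*v^2 + 2*v + 1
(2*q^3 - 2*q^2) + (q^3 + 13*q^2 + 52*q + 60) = 3*q^3 + 11*q^2 + 52*q + 60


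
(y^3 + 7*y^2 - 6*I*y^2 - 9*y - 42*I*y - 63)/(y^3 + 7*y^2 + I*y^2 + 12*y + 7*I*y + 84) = (y - 3*I)/(y + 4*I)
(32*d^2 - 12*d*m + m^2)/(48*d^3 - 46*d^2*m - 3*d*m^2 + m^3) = (4*d - m)/(6*d^2 - 5*d*m - m^2)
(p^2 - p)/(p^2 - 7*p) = (p - 1)/(p - 7)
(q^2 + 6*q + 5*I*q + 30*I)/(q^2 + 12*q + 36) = (q + 5*I)/(q + 6)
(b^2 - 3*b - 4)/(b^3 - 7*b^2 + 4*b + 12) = (b - 4)/(b^2 - 8*b + 12)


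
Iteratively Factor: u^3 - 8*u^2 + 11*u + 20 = (u - 5)*(u^2 - 3*u - 4) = (u - 5)*(u - 4)*(u + 1)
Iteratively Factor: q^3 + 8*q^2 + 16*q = (q)*(q^2 + 8*q + 16) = q*(q + 4)*(q + 4)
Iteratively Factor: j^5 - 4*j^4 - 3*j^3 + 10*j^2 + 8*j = (j - 4)*(j^4 - 3*j^2 - 2*j) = (j - 4)*(j - 2)*(j^3 + 2*j^2 + j) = (j - 4)*(j - 2)*(j + 1)*(j^2 + j) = (j - 4)*(j - 2)*(j + 1)^2*(j)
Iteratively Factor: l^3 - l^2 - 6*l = (l + 2)*(l^2 - 3*l) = (l - 3)*(l + 2)*(l)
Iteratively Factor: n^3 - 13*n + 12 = (n + 4)*(n^2 - 4*n + 3) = (n - 1)*(n + 4)*(n - 3)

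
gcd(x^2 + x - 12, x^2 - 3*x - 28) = x + 4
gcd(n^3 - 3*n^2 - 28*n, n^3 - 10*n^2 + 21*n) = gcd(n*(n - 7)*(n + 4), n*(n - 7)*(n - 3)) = n^2 - 7*n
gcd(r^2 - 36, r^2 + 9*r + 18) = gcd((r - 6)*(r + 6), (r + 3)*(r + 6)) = r + 6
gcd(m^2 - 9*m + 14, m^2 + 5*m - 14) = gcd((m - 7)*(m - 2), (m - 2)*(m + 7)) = m - 2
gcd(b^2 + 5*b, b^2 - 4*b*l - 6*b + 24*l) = 1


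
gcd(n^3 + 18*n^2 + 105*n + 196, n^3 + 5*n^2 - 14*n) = n + 7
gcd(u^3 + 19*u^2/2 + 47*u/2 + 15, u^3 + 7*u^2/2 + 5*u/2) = u^2 + 7*u/2 + 5/2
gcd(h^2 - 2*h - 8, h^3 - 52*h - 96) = h + 2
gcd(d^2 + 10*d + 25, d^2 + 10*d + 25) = d^2 + 10*d + 25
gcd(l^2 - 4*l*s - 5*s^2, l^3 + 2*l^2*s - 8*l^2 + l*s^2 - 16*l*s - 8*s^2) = l + s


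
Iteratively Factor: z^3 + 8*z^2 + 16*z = (z + 4)*(z^2 + 4*z) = z*(z + 4)*(z + 4)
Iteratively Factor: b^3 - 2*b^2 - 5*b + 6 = (b + 2)*(b^2 - 4*b + 3) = (b - 1)*(b + 2)*(b - 3)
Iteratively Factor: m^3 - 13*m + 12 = (m + 4)*(m^2 - 4*m + 3) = (m - 3)*(m + 4)*(m - 1)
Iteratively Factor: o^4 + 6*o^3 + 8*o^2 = (o + 4)*(o^3 + 2*o^2) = o*(o + 4)*(o^2 + 2*o) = o^2*(o + 4)*(o + 2)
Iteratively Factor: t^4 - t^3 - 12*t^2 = (t + 3)*(t^3 - 4*t^2) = (t - 4)*(t + 3)*(t^2) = t*(t - 4)*(t + 3)*(t)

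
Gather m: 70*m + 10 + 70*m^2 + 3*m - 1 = 70*m^2 + 73*m + 9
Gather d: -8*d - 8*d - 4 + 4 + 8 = 8 - 16*d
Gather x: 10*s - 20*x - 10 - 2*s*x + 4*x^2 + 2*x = 10*s + 4*x^2 + x*(-2*s - 18) - 10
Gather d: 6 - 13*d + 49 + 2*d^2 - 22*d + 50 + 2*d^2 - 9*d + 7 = 4*d^2 - 44*d + 112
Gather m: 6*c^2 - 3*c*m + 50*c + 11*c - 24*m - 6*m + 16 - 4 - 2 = 6*c^2 + 61*c + m*(-3*c - 30) + 10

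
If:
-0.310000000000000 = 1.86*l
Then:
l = -0.17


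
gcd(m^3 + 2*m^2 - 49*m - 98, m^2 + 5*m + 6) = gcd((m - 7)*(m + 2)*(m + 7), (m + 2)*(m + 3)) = m + 2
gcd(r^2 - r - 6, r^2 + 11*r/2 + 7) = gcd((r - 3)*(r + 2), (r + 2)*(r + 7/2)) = r + 2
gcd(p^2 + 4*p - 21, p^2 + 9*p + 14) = p + 7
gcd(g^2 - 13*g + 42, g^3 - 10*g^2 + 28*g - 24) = g - 6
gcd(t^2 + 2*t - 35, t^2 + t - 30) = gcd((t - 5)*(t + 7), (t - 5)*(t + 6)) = t - 5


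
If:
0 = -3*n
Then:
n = 0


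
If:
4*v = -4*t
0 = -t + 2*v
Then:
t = 0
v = 0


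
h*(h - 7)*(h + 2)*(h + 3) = h^4 - 2*h^3 - 29*h^2 - 42*h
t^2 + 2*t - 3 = (t - 1)*(t + 3)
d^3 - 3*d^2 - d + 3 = (d - 3)*(d - 1)*(d + 1)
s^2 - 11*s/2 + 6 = (s - 4)*(s - 3/2)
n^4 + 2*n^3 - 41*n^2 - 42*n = n*(n - 6)*(n + 1)*(n + 7)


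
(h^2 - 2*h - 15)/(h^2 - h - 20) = (h + 3)/(h + 4)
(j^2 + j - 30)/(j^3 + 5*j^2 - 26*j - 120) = 1/(j + 4)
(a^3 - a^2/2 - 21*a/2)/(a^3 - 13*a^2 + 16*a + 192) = a*(2*a - 7)/(2*(a^2 - 16*a + 64))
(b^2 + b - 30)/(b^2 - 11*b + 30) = (b + 6)/(b - 6)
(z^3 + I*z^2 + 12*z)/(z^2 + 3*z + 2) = z*(z^2 + I*z + 12)/(z^2 + 3*z + 2)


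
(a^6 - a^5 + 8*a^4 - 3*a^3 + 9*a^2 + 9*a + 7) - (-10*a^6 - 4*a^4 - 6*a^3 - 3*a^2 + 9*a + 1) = 11*a^6 - a^5 + 12*a^4 + 3*a^3 + 12*a^2 + 6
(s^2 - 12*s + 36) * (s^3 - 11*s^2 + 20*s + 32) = s^5 - 23*s^4 + 188*s^3 - 604*s^2 + 336*s + 1152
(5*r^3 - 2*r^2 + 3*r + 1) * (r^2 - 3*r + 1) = 5*r^5 - 17*r^4 + 14*r^3 - 10*r^2 + 1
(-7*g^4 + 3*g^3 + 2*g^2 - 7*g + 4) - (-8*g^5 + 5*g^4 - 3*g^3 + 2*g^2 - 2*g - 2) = 8*g^5 - 12*g^4 + 6*g^3 - 5*g + 6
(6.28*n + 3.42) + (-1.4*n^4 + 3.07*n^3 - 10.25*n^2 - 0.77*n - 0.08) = -1.4*n^4 + 3.07*n^3 - 10.25*n^2 + 5.51*n + 3.34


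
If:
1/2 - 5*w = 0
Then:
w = 1/10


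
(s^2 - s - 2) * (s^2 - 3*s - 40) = s^4 - 4*s^3 - 39*s^2 + 46*s + 80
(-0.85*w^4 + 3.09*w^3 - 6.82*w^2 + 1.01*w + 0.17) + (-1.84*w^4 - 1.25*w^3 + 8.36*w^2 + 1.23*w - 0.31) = -2.69*w^4 + 1.84*w^3 + 1.54*w^2 + 2.24*w - 0.14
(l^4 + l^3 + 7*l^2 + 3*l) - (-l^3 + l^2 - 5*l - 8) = l^4 + 2*l^3 + 6*l^2 + 8*l + 8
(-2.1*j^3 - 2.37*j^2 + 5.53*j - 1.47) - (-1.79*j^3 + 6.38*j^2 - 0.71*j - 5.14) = -0.31*j^3 - 8.75*j^2 + 6.24*j + 3.67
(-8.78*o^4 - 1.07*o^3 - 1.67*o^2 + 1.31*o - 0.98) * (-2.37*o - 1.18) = 20.8086*o^5 + 12.8963*o^4 + 5.2205*o^3 - 1.1341*o^2 + 0.7768*o + 1.1564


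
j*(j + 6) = j^2 + 6*j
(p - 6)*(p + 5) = p^2 - p - 30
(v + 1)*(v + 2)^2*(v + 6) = v^4 + 11*v^3 + 38*v^2 + 52*v + 24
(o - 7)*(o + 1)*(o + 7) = o^3 + o^2 - 49*o - 49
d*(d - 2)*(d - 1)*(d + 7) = d^4 + 4*d^3 - 19*d^2 + 14*d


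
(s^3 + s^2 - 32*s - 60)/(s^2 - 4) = (s^2 - s - 30)/(s - 2)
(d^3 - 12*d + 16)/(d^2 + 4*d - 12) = (d^2 + 2*d - 8)/(d + 6)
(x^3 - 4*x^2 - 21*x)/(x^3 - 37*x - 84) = x/(x + 4)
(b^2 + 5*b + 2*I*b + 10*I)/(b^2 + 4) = (b + 5)/(b - 2*I)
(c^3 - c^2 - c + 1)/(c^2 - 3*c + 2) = (c^2 - 1)/(c - 2)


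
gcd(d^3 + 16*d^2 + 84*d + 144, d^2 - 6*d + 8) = 1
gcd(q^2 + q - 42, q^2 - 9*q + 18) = q - 6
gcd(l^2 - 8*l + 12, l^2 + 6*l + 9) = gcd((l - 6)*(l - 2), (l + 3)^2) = 1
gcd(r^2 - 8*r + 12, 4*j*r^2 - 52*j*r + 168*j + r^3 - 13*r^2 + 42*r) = r - 6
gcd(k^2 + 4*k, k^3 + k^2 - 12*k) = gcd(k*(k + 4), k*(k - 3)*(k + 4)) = k^2 + 4*k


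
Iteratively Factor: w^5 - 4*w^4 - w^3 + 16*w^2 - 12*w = (w - 3)*(w^4 - w^3 - 4*w^2 + 4*w) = (w - 3)*(w + 2)*(w^3 - 3*w^2 + 2*w) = (w - 3)*(w - 1)*(w + 2)*(w^2 - 2*w) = w*(w - 3)*(w - 1)*(w + 2)*(w - 2)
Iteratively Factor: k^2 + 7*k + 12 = (k + 3)*(k + 4)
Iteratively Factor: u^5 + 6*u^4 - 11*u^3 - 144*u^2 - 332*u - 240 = (u - 5)*(u^4 + 11*u^3 + 44*u^2 + 76*u + 48) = (u - 5)*(u + 2)*(u^3 + 9*u^2 + 26*u + 24) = (u - 5)*(u + 2)*(u + 4)*(u^2 + 5*u + 6) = (u - 5)*(u + 2)*(u + 3)*(u + 4)*(u + 2)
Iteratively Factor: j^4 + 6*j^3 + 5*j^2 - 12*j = (j - 1)*(j^3 + 7*j^2 + 12*j) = j*(j - 1)*(j^2 + 7*j + 12) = j*(j - 1)*(j + 4)*(j + 3)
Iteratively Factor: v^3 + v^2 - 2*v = (v + 2)*(v^2 - v) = (v - 1)*(v + 2)*(v)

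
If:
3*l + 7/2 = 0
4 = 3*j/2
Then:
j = 8/3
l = -7/6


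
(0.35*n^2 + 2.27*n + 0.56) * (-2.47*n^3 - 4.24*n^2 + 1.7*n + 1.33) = -0.8645*n^5 - 7.0909*n^4 - 10.413*n^3 + 1.9501*n^2 + 3.9711*n + 0.7448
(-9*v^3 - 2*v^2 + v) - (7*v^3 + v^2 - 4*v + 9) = -16*v^3 - 3*v^2 + 5*v - 9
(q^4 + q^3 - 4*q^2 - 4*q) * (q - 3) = q^5 - 2*q^4 - 7*q^3 + 8*q^2 + 12*q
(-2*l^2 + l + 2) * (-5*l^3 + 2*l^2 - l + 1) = 10*l^5 - 9*l^4 - 6*l^3 + l^2 - l + 2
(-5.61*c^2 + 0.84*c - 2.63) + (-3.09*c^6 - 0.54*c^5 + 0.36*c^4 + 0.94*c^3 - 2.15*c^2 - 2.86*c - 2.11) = -3.09*c^6 - 0.54*c^5 + 0.36*c^4 + 0.94*c^3 - 7.76*c^2 - 2.02*c - 4.74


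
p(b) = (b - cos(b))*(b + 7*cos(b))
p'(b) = (1 - 7*sin(b))*(b - cos(b)) + (b + 7*cos(b))*(sin(b) + 1)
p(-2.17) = 9.83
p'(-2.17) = -11.96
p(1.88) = -0.55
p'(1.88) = -12.87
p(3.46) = -14.06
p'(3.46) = 11.88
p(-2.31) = 11.50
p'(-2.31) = -11.93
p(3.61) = -11.87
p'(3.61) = 17.28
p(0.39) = -3.67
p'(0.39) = 10.36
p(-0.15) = -7.71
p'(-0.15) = 3.43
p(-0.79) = -6.18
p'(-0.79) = -7.72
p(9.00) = 25.99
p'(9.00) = -14.98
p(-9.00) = 124.39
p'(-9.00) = -40.46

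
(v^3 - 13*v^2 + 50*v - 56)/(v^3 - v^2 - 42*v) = (v^2 - 6*v + 8)/(v*(v + 6))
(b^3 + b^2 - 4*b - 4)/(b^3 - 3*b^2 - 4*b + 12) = (b + 1)/(b - 3)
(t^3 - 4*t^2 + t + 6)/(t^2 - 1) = (t^2 - 5*t + 6)/(t - 1)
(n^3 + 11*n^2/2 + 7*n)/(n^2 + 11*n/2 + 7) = n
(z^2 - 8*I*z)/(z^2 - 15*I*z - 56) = z/(z - 7*I)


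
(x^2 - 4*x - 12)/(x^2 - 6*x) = (x + 2)/x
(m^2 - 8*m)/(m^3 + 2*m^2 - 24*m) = (m - 8)/(m^2 + 2*m - 24)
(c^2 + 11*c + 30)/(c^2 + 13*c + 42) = (c + 5)/(c + 7)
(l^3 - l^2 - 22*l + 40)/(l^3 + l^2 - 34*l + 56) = (l + 5)/(l + 7)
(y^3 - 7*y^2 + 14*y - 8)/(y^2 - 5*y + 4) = y - 2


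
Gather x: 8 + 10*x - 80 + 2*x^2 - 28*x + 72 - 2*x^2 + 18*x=0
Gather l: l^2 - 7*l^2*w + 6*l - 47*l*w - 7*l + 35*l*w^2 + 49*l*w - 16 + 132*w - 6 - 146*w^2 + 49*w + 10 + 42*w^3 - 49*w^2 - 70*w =l^2*(1 - 7*w) + l*(35*w^2 + 2*w - 1) + 42*w^3 - 195*w^2 + 111*w - 12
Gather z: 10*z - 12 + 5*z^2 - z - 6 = 5*z^2 + 9*z - 18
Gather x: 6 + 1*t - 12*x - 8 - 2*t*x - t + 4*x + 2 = x*(-2*t - 8)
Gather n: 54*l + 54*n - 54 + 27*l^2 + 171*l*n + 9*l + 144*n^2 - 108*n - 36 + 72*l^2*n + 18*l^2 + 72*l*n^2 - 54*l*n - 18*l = 45*l^2 + 45*l + n^2*(72*l + 144) + n*(72*l^2 + 117*l - 54) - 90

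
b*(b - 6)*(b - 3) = b^3 - 9*b^2 + 18*b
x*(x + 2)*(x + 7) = x^3 + 9*x^2 + 14*x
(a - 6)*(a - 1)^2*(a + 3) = a^4 - 5*a^3 - 11*a^2 + 33*a - 18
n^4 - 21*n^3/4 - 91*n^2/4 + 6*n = n*(n - 8)*(n - 1/4)*(n + 3)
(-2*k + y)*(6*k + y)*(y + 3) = -12*k^2*y - 36*k^2 + 4*k*y^2 + 12*k*y + y^3 + 3*y^2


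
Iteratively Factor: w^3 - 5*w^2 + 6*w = (w - 2)*(w^2 - 3*w) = w*(w - 2)*(w - 3)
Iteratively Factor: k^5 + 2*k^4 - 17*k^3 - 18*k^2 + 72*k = (k - 2)*(k^4 + 4*k^3 - 9*k^2 - 36*k) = (k - 2)*(k + 4)*(k^3 - 9*k) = k*(k - 2)*(k + 4)*(k^2 - 9) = k*(k - 2)*(k + 3)*(k + 4)*(k - 3)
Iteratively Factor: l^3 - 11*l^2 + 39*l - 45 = (l - 5)*(l^2 - 6*l + 9) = (l - 5)*(l - 3)*(l - 3)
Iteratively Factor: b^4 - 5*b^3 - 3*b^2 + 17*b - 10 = (b - 5)*(b^3 - 3*b + 2) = (b - 5)*(b + 2)*(b^2 - 2*b + 1) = (b - 5)*(b - 1)*(b + 2)*(b - 1)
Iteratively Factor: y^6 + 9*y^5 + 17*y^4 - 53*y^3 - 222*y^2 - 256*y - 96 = (y + 2)*(y^5 + 7*y^4 + 3*y^3 - 59*y^2 - 104*y - 48) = (y + 2)*(y + 4)*(y^4 + 3*y^3 - 9*y^2 - 23*y - 12) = (y + 1)*(y + 2)*(y + 4)*(y^3 + 2*y^2 - 11*y - 12) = (y + 1)^2*(y + 2)*(y + 4)*(y^2 + y - 12) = (y - 3)*(y + 1)^2*(y + 2)*(y + 4)*(y + 4)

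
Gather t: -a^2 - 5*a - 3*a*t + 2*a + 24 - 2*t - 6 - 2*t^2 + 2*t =-a^2 - 3*a*t - 3*a - 2*t^2 + 18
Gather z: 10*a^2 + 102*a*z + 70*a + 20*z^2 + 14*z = 10*a^2 + 70*a + 20*z^2 + z*(102*a + 14)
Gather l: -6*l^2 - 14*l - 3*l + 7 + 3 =-6*l^2 - 17*l + 10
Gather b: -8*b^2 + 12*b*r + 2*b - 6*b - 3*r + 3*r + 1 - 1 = -8*b^2 + b*(12*r - 4)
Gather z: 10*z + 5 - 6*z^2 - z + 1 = -6*z^2 + 9*z + 6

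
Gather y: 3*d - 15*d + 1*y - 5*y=-12*d - 4*y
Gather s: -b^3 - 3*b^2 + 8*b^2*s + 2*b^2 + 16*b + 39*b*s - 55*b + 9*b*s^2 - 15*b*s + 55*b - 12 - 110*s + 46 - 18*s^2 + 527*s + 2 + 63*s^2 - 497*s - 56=-b^3 - b^2 + 16*b + s^2*(9*b + 45) + s*(8*b^2 + 24*b - 80) - 20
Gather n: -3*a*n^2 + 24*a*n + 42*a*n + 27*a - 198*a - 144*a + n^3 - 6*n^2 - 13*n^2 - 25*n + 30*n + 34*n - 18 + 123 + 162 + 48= -315*a + n^3 + n^2*(-3*a - 19) + n*(66*a + 39) + 315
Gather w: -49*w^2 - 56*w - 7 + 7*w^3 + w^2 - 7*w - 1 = 7*w^3 - 48*w^2 - 63*w - 8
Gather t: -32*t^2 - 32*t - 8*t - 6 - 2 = -32*t^2 - 40*t - 8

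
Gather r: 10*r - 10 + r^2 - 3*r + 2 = r^2 + 7*r - 8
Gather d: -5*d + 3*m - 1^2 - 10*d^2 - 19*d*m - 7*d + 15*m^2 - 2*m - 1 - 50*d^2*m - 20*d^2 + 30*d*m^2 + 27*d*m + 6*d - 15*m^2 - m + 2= d^2*(-50*m - 30) + d*(30*m^2 + 8*m - 6)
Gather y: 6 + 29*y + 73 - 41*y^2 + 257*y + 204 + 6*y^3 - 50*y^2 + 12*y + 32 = 6*y^3 - 91*y^2 + 298*y + 315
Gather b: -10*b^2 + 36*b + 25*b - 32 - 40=-10*b^2 + 61*b - 72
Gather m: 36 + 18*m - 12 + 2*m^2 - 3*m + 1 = 2*m^2 + 15*m + 25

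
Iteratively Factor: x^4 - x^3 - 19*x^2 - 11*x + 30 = (x + 3)*(x^3 - 4*x^2 - 7*x + 10) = (x - 1)*(x + 3)*(x^2 - 3*x - 10) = (x - 5)*(x - 1)*(x + 3)*(x + 2)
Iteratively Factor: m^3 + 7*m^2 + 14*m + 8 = (m + 2)*(m^2 + 5*m + 4) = (m + 1)*(m + 2)*(m + 4)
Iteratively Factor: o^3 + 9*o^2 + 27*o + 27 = (o + 3)*(o^2 + 6*o + 9) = (o + 3)^2*(o + 3)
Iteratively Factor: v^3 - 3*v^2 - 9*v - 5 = (v - 5)*(v^2 + 2*v + 1) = (v - 5)*(v + 1)*(v + 1)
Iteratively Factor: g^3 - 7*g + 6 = (g - 1)*(g^2 + g - 6) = (g - 1)*(g + 3)*(g - 2)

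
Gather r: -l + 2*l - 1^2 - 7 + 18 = l + 10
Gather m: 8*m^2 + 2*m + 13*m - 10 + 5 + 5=8*m^2 + 15*m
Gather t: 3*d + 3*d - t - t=6*d - 2*t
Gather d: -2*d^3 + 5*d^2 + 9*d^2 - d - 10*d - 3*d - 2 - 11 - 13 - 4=-2*d^3 + 14*d^2 - 14*d - 30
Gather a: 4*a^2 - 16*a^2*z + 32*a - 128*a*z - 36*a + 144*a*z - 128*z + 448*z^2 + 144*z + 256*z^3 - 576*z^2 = a^2*(4 - 16*z) + a*(16*z - 4) + 256*z^3 - 128*z^2 + 16*z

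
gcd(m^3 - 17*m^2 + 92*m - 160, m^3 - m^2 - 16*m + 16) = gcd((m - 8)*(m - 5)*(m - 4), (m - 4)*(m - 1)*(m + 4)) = m - 4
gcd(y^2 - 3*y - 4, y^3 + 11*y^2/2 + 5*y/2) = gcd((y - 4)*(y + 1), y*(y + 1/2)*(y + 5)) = 1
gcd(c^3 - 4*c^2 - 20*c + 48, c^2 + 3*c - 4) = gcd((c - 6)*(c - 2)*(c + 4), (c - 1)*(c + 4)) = c + 4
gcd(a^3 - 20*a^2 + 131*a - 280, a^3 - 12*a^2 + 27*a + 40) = a^2 - 13*a + 40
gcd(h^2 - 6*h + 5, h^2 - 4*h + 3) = h - 1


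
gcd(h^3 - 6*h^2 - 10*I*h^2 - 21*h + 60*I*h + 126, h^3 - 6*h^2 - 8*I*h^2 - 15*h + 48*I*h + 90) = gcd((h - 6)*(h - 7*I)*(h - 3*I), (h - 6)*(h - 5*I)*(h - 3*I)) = h^2 + h*(-6 - 3*I) + 18*I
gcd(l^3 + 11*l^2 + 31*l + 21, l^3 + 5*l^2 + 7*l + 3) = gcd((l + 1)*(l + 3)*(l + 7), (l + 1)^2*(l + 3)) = l^2 + 4*l + 3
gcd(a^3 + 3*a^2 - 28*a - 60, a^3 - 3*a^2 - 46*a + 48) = a + 6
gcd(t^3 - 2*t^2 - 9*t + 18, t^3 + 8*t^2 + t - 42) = t^2 + t - 6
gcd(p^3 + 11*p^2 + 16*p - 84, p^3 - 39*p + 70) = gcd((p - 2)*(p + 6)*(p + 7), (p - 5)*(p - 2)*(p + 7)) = p^2 + 5*p - 14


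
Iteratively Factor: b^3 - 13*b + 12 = (b - 1)*(b^2 + b - 12) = (b - 3)*(b - 1)*(b + 4)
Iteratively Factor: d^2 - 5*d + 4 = (d - 4)*(d - 1)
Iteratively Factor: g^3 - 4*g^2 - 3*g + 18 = (g - 3)*(g^2 - g - 6) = (g - 3)*(g + 2)*(g - 3)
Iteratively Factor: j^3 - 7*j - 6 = (j + 1)*(j^2 - j - 6) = (j + 1)*(j + 2)*(j - 3)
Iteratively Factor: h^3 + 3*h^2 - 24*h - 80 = (h + 4)*(h^2 - h - 20) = (h - 5)*(h + 4)*(h + 4)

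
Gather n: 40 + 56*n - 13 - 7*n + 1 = 49*n + 28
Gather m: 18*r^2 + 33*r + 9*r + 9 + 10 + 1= 18*r^2 + 42*r + 20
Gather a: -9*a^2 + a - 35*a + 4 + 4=-9*a^2 - 34*a + 8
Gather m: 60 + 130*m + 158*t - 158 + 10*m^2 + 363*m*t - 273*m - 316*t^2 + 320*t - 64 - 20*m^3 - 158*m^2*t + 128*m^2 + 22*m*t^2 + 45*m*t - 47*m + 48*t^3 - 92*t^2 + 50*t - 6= -20*m^3 + m^2*(138 - 158*t) + m*(22*t^2 + 408*t - 190) + 48*t^3 - 408*t^2 + 528*t - 168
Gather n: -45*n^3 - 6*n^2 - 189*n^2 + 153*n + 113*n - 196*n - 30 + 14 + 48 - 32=-45*n^3 - 195*n^2 + 70*n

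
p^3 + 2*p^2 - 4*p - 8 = (p - 2)*(p + 2)^2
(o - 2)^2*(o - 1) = o^3 - 5*o^2 + 8*o - 4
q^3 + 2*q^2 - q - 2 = (q - 1)*(q + 1)*(q + 2)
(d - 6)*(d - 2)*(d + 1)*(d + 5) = d^4 - 2*d^3 - 31*d^2 + 32*d + 60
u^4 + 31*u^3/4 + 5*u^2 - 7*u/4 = u*(u - 1/4)*(u + 1)*(u + 7)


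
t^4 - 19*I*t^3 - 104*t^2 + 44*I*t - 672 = (t - 8*I)*(t - 7*I)*(t - 6*I)*(t + 2*I)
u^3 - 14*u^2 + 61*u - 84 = (u - 7)*(u - 4)*(u - 3)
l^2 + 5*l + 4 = (l + 1)*(l + 4)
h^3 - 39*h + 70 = (h - 5)*(h - 2)*(h + 7)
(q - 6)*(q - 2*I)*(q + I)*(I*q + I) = I*q^4 + q^3 - 5*I*q^3 - 5*q^2 - 4*I*q^2 - 6*q - 10*I*q - 12*I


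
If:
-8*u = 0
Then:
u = 0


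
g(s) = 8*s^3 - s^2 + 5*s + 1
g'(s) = 24*s^2 - 2*s + 5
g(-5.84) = -1655.72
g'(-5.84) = 835.21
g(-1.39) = -29.37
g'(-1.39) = 54.15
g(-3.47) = -362.65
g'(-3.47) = 300.92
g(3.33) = 301.97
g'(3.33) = 264.47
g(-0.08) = 0.59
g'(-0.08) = 5.31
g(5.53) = 1350.97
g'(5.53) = 727.88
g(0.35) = 2.97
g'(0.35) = 7.24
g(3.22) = 273.82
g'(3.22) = 247.40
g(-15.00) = -27299.00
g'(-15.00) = 5435.00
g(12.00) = 13741.00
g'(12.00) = 3437.00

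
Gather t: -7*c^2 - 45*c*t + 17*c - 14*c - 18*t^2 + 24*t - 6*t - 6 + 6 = -7*c^2 + 3*c - 18*t^2 + t*(18 - 45*c)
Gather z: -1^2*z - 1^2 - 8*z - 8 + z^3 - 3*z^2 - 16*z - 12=z^3 - 3*z^2 - 25*z - 21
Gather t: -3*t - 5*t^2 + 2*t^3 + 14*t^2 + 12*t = 2*t^3 + 9*t^2 + 9*t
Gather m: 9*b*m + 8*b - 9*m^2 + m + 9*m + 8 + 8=8*b - 9*m^2 + m*(9*b + 10) + 16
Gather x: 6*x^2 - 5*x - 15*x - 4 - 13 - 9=6*x^2 - 20*x - 26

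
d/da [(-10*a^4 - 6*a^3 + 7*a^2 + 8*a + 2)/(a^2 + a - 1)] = (-20*a^5 - 36*a^4 + 28*a^3 + 17*a^2 - 18*a - 10)/(a^4 + 2*a^3 - a^2 - 2*a + 1)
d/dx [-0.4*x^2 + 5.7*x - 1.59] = 5.7 - 0.8*x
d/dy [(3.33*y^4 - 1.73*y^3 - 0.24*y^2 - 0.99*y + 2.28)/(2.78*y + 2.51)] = (27.7722*y^4 + 23.8144*y^3 - 13.6941*y^2 - 1.2048*y - 8.8233)/(7.7284*y^2 + 13.9556*y + 6.3001)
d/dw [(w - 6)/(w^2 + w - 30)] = (w^2 + w - (w - 6)*(2*w + 1) - 30)/(w^2 + w - 30)^2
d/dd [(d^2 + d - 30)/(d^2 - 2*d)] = 3*(-d^2 + 20*d - 20)/(d^2*(d^2 - 4*d + 4))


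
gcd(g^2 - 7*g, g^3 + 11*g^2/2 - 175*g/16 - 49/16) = 1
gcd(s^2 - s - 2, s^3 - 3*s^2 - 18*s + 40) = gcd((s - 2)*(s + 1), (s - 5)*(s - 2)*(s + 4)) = s - 2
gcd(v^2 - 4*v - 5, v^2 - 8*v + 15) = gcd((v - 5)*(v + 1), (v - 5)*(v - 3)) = v - 5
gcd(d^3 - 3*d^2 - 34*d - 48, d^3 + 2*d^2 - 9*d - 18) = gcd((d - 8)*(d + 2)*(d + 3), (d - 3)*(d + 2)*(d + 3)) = d^2 + 5*d + 6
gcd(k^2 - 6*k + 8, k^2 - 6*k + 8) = k^2 - 6*k + 8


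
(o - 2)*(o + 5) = o^2 + 3*o - 10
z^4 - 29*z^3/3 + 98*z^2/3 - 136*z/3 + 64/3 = (z - 4)*(z - 8/3)*(z - 2)*(z - 1)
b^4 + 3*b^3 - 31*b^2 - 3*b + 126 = (b - 3)^2*(b + 2)*(b + 7)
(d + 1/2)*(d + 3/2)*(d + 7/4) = d^3 + 15*d^2/4 + 17*d/4 + 21/16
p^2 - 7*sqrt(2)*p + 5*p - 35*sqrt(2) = (p + 5)*(p - 7*sqrt(2))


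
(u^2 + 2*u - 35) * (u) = u^3 + 2*u^2 - 35*u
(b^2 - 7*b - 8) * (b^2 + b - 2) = b^4 - 6*b^3 - 17*b^2 + 6*b + 16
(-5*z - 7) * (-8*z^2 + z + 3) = 40*z^3 + 51*z^2 - 22*z - 21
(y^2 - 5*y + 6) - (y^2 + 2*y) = 6 - 7*y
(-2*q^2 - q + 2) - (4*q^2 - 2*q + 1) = -6*q^2 + q + 1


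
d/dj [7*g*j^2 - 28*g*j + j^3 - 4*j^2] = 14*g*j - 28*g + 3*j^2 - 8*j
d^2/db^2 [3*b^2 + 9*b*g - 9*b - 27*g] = 6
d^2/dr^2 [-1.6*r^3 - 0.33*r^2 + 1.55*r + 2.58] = -9.6*r - 0.66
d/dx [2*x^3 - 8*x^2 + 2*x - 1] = 6*x^2 - 16*x + 2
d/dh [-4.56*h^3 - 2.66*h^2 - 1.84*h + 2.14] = -13.68*h^2 - 5.32*h - 1.84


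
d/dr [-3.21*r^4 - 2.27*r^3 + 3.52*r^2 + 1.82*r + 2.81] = -12.84*r^3 - 6.81*r^2 + 7.04*r + 1.82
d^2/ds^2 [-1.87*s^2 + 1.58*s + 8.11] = -3.74000000000000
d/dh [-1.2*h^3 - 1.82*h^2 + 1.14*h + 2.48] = -3.6*h^2 - 3.64*h + 1.14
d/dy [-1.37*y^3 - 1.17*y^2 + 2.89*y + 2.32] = -4.11*y^2 - 2.34*y + 2.89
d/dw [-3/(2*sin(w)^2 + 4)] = 6*sin(2*w)/(5 - cos(2*w))^2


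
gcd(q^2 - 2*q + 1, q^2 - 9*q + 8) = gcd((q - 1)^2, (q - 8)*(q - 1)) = q - 1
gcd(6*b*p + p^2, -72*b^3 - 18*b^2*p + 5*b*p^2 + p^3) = 6*b + p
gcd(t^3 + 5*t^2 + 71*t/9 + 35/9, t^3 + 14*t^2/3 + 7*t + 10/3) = t^2 + 8*t/3 + 5/3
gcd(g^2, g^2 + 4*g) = g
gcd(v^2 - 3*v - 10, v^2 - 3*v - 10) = v^2 - 3*v - 10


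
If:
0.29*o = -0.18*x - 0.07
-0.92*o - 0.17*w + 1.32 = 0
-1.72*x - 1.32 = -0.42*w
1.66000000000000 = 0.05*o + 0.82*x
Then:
No Solution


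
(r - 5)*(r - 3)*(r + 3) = r^3 - 5*r^2 - 9*r + 45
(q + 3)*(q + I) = q^2 + 3*q + I*q + 3*I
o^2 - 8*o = o*(o - 8)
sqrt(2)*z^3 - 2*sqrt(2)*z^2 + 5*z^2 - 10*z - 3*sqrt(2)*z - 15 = (z - 3)*(z + 5*sqrt(2)/2)*(sqrt(2)*z + sqrt(2))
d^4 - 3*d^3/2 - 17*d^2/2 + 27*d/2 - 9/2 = (d - 3)*(d - 1)*(d - 1/2)*(d + 3)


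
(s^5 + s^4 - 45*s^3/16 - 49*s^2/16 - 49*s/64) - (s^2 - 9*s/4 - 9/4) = s^5 + s^4 - 45*s^3/16 - 65*s^2/16 + 95*s/64 + 9/4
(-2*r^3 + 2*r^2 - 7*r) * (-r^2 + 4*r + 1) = 2*r^5 - 10*r^4 + 13*r^3 - 26*r^2 - 7*r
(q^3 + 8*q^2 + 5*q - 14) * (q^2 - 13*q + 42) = q^5 - 5*q^4 - 57*q^3 + 257*q^2 + 392*q - 588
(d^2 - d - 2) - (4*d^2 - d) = -3*d^2 - 2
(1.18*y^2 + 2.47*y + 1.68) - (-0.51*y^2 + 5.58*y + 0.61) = 1.69*y^2 - 3.11*y + 1.07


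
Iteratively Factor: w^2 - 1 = (w + 1)*(w - 1)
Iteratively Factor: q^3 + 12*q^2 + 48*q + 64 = (q + 4)*(q^2 + 8*q + 16) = (q + 4)^2*(q + 4)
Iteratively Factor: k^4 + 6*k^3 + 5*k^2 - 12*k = (k + 3)*(k^3 + 3*k^2 - 4*k) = (k + 3)*(k + 4)*(k^2 - k) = (k - 1)*(k + 3)*(k + 4)*(k)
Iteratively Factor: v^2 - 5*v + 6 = (v - 2)*(v - 3)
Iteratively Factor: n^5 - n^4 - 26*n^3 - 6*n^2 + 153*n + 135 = (n + 3)*(n^4 - 4*n^3 - 14*n^2 + 36*n + 45) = (n - 5)*(n + 3)*(n^3 + n^2 - 9*n - 9) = (n - 5)*(n + 3)^2*(n^2 - 2*n - 3) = (n - 5)*(n + 1)*(n + 3)^2*(n - 3)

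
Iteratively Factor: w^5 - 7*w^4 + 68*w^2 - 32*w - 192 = (w - 4)*(w^4 - 3*w^3 - 12*w^2 + 20*w + 48) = (w - 4)*(w + 2)*(w^3 - 5*w^2 - 2*w + 24) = (w - 4)^2*(w + 2)*(w^2 - w - 6) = (w - 4)^2*(w - 3)*(w + 2)*(w + 2)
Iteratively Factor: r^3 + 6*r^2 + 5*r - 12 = (r + 4)*(r^2 + 2*r - 3) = (r + 3)*(r + 4)*(r - 1)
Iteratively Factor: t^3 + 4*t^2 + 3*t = (t)*(t^2 + 4*t + 3) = t*(t + 1)*(t + 3)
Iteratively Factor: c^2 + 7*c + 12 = (c + 3)*(c + 4)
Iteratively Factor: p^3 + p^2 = (p)*(p^2 + p) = p*(p + 1)*(p)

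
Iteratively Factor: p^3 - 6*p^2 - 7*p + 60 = (p + 3)*(p^2 - 9*p + 20) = (p - 4)*(p + 3)*(p - 5)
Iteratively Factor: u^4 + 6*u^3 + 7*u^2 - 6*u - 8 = (u + 4)*(u^3 + 2*u^2 - u - 2) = (u + 1)*(u + 4)*(u^2 + u - 2) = (u + 1)*(u + 2)*(u + 4)*(u - 1)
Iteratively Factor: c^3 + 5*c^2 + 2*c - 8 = (c + 2)*(c^2 + 3*c - 4) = (c + 2)*(c + 4)*(c - 1)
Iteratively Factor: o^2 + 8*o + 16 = (o + 4)*(o + 4)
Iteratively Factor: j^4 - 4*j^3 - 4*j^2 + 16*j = (j)*(j^3 - 4*j^2 - 4*j + 16) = j*(j - 4)*(j^2 - 4) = j*(j - 4)*(j + 2)*(j - 2)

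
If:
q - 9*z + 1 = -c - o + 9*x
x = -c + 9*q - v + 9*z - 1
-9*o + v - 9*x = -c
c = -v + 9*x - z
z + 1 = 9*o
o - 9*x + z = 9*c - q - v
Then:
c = 227/1400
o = 1/18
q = 1973/1260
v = 1067/140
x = 1133/1400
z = -1/2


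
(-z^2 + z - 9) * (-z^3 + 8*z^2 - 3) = z^5 - 9*z^4 + 17*z^3 - 69*z^2 - 3*z + 27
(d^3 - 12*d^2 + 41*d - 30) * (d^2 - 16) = d^5 - 12*d^4 + 25*d^3 + 162*d^2 - 656*d + 480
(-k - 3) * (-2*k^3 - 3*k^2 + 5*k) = 2*k^4 + 9*k^3 + 4*k^2 - 15*k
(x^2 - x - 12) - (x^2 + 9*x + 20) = -10*x - 32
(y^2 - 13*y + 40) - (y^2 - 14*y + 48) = y - 8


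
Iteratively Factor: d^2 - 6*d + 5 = (d - 5)*(d - 1)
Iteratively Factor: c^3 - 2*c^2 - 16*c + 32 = (c - 4)*(c^2 + 2*c - 8) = (c - 4)*(c - 2)*(c + 4)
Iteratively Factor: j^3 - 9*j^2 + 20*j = (j - 4)*(j^2 - 5*j) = (j - 5)*(j - 4)*(j)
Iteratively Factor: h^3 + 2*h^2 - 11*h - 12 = (h + 4)*(h^2 - 2*h - 3) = (h + 1)*(h + 4)*(h - 3)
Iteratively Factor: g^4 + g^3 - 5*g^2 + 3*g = (g - 1)*(g^3 + 2*g^2 - 3*g) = (g - 1)*(g + 3)*(g^2 - g) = g*(g - 1)*(g + 3)*(g - 1)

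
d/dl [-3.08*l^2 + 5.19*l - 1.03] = 5.19 - 6.16*l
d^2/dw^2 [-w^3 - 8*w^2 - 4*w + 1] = -6*w - 16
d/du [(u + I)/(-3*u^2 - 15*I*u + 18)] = (-u^2 - 5*I*u + (u + I)*(2*u + 5*I) + 6)/(3*(u^2 + 5*I*u - 6)^2)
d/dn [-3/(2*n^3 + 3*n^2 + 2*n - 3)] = 6*(3*n^2 + 3*n + 1)/(2*n^3 + 3*n^2 + 2*n - 3)^2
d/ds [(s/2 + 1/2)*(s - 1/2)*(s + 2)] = 3*s^2/2 + 5*s/2 + 1/4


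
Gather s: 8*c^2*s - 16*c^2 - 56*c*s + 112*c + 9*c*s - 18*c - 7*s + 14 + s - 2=-16*c^2 + 94*c + s*(8*c^2 - 47*c - 6) + 12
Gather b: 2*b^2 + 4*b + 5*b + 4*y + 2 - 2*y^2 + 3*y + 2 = 2*b^2 + 9*b - 2*y^2 + 7*y + 4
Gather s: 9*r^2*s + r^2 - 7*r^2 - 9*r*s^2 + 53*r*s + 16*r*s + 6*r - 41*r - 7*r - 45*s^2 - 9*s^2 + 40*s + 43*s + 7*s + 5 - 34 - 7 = -6*r^2 - 42*r + s^2*(-9*r - 54) + s*(9*r^2 + 69*r + 90) - 36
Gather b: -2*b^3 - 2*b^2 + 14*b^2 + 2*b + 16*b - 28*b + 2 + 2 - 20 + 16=-2*b^3 + 12*b^2 - 10*b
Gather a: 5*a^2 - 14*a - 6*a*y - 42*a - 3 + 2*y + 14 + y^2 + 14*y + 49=5*a^2 + a*(-6*y - 56) + y^2 + 16*y + 60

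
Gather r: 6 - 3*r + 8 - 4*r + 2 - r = 16 - 8*r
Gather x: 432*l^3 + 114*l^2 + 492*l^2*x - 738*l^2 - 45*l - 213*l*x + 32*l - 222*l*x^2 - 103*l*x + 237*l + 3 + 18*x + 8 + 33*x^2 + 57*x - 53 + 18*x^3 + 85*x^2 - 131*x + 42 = 432*l^3 - 624*l^2 + 224*l + 18*x^3 + x^2*(118 - 222*l) + x*(492*l^2 - 316*l - 56)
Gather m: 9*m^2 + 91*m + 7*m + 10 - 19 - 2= 9*m^2 + 98*m - 11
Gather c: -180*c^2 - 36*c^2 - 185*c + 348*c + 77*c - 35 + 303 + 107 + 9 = -216*c^2 + 240*c + 384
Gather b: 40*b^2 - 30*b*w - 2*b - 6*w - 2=40*b^2 + b*(-30*w - 2) - 6*w - 2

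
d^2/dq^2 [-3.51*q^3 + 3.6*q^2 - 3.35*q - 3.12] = 7.2 - 21.06*q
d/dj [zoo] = 0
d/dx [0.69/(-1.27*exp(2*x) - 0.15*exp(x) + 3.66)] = (1.7526*exp(x) + 0.1035)*exp(x)/(1.27*exp(2*x) + 0.15*exp(x) - 3.66)^2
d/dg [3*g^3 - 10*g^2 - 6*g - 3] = 9*g^2 - 20*g - 6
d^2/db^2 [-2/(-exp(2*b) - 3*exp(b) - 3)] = 2*(2*(2*exp(b) + 3)^2*exp(b) - (4*exp(b) + 3)*(exp(2*b) + 3*exp(b) + 3))*exp(b)/(exp(2*b) + 3*exp(b) + 3)^3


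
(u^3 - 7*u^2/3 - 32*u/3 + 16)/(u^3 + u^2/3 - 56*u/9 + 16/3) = 3*(u - 4)/(3*u - 4)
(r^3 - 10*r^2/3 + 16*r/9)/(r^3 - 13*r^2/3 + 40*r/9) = (3*r - 2)/(3*r - 5)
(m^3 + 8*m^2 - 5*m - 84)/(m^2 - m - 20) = (m^2 + 4*m - 21)/(m - 5)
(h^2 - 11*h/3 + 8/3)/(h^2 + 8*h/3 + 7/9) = 3*(3*h^2 - 11*h + 8)/(9*h^2 + 24*h + 7)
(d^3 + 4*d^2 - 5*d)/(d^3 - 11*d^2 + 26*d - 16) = d*(d + 5)/(d^2 - 10*d + 16)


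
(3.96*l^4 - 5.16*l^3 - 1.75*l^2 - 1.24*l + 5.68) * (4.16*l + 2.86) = 16.4736*l^5 - 10.14*l^4 - 22.0376*l^3 - 10.1634*l^2 + 20.0824*l + 16.2448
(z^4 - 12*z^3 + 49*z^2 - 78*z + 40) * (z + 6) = z^5 - 6*z^4 - 23*z^3 + 216*z^2 - 428*z + 240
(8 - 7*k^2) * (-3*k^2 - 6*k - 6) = 21*k^4 + 42*k^3 + 18*k^2 - 48*k - 48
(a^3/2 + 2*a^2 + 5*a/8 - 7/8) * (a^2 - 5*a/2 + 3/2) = a^5/2 + 3*a^4/4 - 29*a^3/8 + 9*a^2/16 + 25*a/8 - 21/16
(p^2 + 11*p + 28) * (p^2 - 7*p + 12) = p^4 + 4*p^3 - 37*p^2 - 64*p + 336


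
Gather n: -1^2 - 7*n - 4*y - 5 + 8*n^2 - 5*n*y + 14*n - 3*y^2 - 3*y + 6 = 8*n^2 + n*(7 - 5*y) - 3*y^2 - 7*y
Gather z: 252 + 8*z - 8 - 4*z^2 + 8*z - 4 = -4*z^2 + 16*z + 240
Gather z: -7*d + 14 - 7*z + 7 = -7*d - 7*z + 21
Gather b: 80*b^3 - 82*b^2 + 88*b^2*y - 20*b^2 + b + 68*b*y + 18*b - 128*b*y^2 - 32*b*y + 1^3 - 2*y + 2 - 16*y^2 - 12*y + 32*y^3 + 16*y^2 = 80*b^3 + b^2*(88*y - 102) + b*(-128*y^2 + 36*y + 19) + 32*y^3 - 14*y + 3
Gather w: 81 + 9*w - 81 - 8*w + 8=w + 8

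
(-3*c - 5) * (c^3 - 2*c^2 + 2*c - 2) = -3*c^4 + c^3 + 4*c^2 - 4*c + 10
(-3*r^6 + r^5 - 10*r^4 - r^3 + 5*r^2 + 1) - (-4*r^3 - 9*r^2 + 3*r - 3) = -3*r^6 + r^5 - 10*r^4 + 3*r^3 + 14*r^2 - 3*r + 4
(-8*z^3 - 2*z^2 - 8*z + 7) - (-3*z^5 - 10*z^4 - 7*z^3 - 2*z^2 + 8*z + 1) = 3*z^5 + 10*z^4 - z^3 - 16*z + 6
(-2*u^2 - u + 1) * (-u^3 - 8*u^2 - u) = 2*u^5 + 17*u^4 + 9*u^3 - 7*u^2 - u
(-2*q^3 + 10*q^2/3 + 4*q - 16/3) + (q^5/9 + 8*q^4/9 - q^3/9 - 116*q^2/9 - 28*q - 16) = q^5/9 + 8*q^4/9 - 19*q^3/9 - 86*q^2/9 - 24*q - 64/3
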